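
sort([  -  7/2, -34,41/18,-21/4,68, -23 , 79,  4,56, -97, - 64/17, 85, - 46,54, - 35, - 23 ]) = [- 97, - 46,- 35, - 34,-23,  -  23, - 21/4 , - 64/17, - 7/2 , 41/18,4,54, 56,68,79,85]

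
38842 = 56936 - 18094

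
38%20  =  18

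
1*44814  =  44814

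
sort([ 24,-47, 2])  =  [-47, 2,  24]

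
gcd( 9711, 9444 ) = 3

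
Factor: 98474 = 2^1*53^1 * 929^1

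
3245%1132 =981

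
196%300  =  196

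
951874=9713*98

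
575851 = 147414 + 428437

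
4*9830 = 39320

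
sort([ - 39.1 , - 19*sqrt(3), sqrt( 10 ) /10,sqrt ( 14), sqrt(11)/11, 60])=[ - 39.1,- 19*sqrt(3),sqrt(11)/11,sqrt( 10) /10, sqrt( 14), 60 ]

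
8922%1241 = 235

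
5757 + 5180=10937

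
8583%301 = 155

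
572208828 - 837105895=-264897067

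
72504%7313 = 6687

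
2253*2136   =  4812408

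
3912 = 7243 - 3331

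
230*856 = 196880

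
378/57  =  6 + 12/19 = 6.63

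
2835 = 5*567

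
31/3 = 10 + 1/3= 10.33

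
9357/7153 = 1+2204/7153= 1.31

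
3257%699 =461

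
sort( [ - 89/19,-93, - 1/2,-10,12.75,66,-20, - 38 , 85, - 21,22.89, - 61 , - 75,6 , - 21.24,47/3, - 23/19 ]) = [ - 93,-75,-61 , - 38, - 21.24, - 21, - 20, - 10, - 89/19, - 23/19, - 1/2, 6,12.75, 47/3,22.89,66,  85]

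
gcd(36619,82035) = 1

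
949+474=1423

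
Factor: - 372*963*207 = -2^2 * 3^5*23^1*31^1*107^1 = - 74154852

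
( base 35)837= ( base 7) 40620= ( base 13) 4686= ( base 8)23270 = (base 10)9912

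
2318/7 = 2318/7 = 331.14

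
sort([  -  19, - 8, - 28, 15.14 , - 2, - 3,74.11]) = [-28, - 19,-8, - 3,-2, 15.14, 74.11 ] 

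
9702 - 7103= 2599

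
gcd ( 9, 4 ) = 1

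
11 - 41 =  - 30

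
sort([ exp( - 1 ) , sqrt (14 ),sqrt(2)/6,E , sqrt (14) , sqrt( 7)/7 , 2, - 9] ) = [-9,sqrt(2)/6,  exp ( - 1 ),sqrt(7)/7,2, E,sqrt( 14), sqrt( 14)]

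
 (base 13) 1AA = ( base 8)465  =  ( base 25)c9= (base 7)621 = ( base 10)309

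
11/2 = 11/2 = 5.50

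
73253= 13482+59771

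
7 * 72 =504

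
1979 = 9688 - 7709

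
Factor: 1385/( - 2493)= - 3^( - 2 )*5^1 = - 5/9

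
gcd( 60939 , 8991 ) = 999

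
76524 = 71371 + 5153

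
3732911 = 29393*127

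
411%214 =197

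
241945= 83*2915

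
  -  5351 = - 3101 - 2250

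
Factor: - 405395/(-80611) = 5^1*89^1*911^1*80611^ ( - 1)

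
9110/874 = 4555/437 =10.42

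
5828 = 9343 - 3515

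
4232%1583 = 1066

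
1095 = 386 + 709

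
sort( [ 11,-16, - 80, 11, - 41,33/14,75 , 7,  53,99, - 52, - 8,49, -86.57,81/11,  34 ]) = [ - 86.57,-80, - 52, - 41,  -  16,  -  8 , 33/14, 7,81/11,11,11,34, 49, 53,  75,  99 ]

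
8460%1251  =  954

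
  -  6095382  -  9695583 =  - 15790965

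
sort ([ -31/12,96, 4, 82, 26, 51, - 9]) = [- 9, - 31/12, 4, 26, 51, 82, 96 ]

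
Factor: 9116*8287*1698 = 128274207816 = 2^3*3^1*43^1*53^1*283^1*8287^1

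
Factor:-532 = - 2^2*7^1*19^1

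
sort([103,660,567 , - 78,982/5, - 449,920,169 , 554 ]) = [ - 449, - 78,103, 169 , 982/5,  554 , 567,660, 920]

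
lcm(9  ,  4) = 36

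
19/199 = 19/199 = 0.10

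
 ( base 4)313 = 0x37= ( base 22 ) 2B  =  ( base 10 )55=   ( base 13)43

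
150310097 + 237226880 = 387536977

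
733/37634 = 733/37634 = 0.02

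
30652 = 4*7663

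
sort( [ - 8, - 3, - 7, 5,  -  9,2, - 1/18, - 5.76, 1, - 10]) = [  -  10,-9, - 8 , - 7, - 5.76 , - 3, - 1/18, 1,  2,5]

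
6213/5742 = 1 + 157/1914=1.08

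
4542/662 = 2271/331 = 6.86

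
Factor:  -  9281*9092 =  -  2^2*2273^1*9281^1 =-84382852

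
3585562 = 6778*529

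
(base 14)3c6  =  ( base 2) 1011111010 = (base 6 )3310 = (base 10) 762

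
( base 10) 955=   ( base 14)4C3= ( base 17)353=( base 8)1673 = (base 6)4231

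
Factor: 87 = 3^1*29^1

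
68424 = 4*17106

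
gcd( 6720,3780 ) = 420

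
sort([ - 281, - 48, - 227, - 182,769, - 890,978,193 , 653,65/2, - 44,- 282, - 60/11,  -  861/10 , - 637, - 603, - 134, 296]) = [ - 890,  -  637, - 603, - 282, - 281 , - 227, - 182, - 134, - 861/10, - 48, -44 , - 60/11, 65/2,193, 296,653,769 , 978]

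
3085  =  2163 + 922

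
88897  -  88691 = 206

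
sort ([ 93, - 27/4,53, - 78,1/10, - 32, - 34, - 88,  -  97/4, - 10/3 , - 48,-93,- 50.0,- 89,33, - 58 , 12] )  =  [-93, - 89, - 88, - 78, - 58,-50.0, -48, - 34, - 32, - 97/4, - 27/4,-10/3, 1/10,  12,33,  53 , 93 ]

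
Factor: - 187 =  - 11^1*17^1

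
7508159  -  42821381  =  -35313222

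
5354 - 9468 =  - 4114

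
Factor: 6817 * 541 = 3687997 = 17^1*401^1*541^1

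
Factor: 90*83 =2^1*3^2*5^1*83^1 = 7470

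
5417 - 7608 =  - 2191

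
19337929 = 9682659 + 9655270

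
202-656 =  - 454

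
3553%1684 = 185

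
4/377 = 4/377 = 0.01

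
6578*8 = 52624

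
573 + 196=769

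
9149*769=7035581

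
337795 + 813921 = 1151716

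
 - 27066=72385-99451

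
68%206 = 68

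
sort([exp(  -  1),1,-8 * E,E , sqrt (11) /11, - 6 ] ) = [ - 8*E, - 6, sqrt( 11)/11,exp( - 1),  1,E ]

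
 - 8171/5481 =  - 8171/5481 = - 1.49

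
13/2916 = 13/2916=0.00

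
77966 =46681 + 31285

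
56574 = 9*6286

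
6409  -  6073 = 336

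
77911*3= 233733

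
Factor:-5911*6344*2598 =-2^4*3^1*13^1*23^1 * 61^1*257^1*433^1 = - 97423399632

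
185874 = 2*92937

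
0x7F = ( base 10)127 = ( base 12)A7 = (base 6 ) 331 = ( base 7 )241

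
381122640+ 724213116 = 1105335756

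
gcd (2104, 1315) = 263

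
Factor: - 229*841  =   - 192589 = - 29^2*229^1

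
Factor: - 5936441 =- 7^1*661^1*1283^1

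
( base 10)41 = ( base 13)32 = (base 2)101001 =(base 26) 1F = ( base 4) 221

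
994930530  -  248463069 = 746467461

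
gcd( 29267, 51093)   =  7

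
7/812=1/116 = 0.01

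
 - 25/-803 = 25/803=0.03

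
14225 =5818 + 8407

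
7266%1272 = 906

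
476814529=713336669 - 236522140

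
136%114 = 22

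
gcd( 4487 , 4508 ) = 7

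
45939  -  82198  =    -  36259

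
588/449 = 1  +  139/449 = 1.31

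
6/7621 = 6/7621= 0.00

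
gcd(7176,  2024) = 184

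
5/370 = 1/74  =  0.01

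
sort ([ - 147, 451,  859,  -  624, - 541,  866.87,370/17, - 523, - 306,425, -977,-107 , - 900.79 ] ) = [  -  977,-900.79, - 624, - 541 ,  -  523,-306, - 147, - 107,370/17, 425,451,859, 866.87]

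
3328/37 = 89 + 35/37 = 89.95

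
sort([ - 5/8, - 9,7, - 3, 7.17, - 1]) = [ - 9, - 3, - 1, - 5/8,7,  7.17]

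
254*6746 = 1713484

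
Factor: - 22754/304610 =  - 5^( - 1)*31^1*83^(- 1 ) =- 31/415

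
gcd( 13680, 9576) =1368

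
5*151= 755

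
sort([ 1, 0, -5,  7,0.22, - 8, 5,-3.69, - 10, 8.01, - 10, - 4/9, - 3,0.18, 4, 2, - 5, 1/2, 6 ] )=[ - 10, - 10, - 8,-5, - 5 , - 3.69,  -  3, - 4/9,0 , 0.18, 0.22, 1/2,1, 2,4 , 5, 6,  7,8.01] 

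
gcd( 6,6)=6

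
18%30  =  18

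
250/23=10 + 20/23 = 10.87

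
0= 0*578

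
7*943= 6601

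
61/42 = 1+ 19/42 = 1.45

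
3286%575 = 411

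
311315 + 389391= 700706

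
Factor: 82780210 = 2^1*5^1 * 29^1*131^1*2179^1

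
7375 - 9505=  - 2130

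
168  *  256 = 43008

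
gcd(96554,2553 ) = 23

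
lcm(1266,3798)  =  3798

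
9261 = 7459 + 1802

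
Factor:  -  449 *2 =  - 2^1*449^1= - 898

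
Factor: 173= 173^1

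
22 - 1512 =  - 1490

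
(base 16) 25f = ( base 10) 607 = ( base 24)117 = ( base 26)n9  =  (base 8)1137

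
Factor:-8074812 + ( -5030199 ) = - 3^1*17^1*293^1*877^1 = - 13105011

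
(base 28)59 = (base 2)10010101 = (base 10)149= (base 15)9e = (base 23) 6b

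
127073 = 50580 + 76493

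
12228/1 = 12228 = 12228.00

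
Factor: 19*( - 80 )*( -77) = 2^4*5^1*7^1 * 11^1*19^1= 117040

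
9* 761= 6849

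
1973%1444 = 529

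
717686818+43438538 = 761125356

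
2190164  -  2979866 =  - 789702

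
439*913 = 400807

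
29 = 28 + 1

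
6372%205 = 17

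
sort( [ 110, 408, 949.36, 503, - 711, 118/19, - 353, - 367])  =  [ - 711, - 367,  -  353, 118/19, 110, 408, 503, 949.36]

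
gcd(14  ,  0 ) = 14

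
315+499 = 814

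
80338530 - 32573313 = 47765217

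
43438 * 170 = 7384460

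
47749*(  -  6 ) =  - 286494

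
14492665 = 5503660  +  8989005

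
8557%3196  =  2165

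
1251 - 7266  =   - 6015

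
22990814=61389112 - 38398298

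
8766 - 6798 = 1968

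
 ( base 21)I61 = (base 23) f5f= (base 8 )17601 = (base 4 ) 1332001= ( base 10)8065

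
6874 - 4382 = 2492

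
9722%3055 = 557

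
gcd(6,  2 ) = 2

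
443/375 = 1+ 68/375  =  1.18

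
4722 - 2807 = 1915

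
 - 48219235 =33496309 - 81715544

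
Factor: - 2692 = -2^2*673^1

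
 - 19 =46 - 65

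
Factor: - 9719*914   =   - 2^1*457^1*9719^1 = - 8883166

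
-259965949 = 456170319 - 716136268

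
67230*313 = 21042990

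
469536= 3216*146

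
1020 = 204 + 816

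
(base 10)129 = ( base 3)11210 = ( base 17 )7a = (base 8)201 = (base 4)2001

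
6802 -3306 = 3496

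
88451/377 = 234 + 233/377 = 234.62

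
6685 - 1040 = 5645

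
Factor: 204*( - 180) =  - 2^4*3^3*5^1*17^1 =- 36720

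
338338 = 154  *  2197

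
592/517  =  592/517 = 1.15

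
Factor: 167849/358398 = 2^( - 1)*3^ ( - 3 )*11^1*6637^(  -  1)*15259^1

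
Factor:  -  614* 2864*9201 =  - 2^5 * 3^1*179^1*307^1*3067^1 = - 16179921696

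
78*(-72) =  - 5616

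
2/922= 1/461 =0.00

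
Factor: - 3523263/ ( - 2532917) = 3^1*31^( - 1 )*823^1 * 1427^1*81707^( - 1) 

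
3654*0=0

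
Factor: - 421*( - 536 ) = 225656 = 2^3* 67^1*421^1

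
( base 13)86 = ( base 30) 3k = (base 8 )156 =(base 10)110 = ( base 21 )55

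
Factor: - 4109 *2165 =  - 8895985 = - 5^1*7^1*433^1*587^1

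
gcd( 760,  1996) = 4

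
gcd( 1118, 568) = 2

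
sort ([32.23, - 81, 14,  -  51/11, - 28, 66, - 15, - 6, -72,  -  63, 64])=[ - 81, - 72,- 63, - 28, - 15, - 6,-51/11,14, 32.23,64, 66]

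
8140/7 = 8140/7=1162.86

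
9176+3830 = 13006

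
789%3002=789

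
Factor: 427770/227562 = 3^1*5^1*7^2*17^( - 1 ) * 23^( - 1 ) = 735/391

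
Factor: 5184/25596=2^4*79^ ( - 1) = 16/79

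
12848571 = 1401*9171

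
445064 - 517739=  - 72675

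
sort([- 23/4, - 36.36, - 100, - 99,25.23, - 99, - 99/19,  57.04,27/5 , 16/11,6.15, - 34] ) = [ -100,-99 , - 99, - 36.36,-34,  -  23/4 ,-99/19, 16/11,27/5,6.15, 25.23, 57.04]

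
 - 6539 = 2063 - 8602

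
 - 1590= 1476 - 3066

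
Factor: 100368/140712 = 102/143 = 2^1 * 3^1*11^( - 1 )*13^ (-1 )*17^1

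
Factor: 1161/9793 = 3^3 * 7^( -1 )*43^1* 1399^( - 1 )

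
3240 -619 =2621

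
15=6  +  9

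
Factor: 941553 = 3^2 *233^1*449^1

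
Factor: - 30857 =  - 59^1*523^1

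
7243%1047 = 961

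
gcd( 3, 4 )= 1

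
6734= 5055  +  1679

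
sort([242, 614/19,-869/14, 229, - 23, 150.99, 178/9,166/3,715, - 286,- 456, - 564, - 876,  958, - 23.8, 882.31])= [-876,-564,  -  456, -286, - 869/14 ,-23.8,-23, 178/9, 614/19, 166/3, 150.99, 229, 242, 715, 882.31, 958 ] 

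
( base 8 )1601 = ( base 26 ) 18D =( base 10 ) 897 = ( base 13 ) 540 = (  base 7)2421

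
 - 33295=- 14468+-18827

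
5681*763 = 4334603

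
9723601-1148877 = 8574724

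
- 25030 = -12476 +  - 12554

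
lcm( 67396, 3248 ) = 269584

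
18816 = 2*9408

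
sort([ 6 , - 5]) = [-5  ,  6]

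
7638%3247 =1144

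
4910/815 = 982/163 = 6.02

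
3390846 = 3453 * 982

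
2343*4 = 9372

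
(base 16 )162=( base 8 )542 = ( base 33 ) ao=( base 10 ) 354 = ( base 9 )433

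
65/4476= 65/4476 = 0.01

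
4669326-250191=4419135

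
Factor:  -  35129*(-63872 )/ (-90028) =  - 560939872/22507 = -  2^5*71^(-1 )*317^( - 1 )*499^1 * 35129^1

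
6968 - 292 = 6676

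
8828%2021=744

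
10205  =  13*785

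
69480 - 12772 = 56708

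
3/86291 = 3/86291 = 0.00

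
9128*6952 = 63457856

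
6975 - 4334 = 2641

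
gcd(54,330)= 6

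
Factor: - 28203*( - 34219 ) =3^1*7^1 * 17^1 * 19^1*79^1*1801^1 = 965078457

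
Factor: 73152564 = 2^2* 3^1*17^1*358591^1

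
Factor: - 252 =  - 2^2*3^2*7^1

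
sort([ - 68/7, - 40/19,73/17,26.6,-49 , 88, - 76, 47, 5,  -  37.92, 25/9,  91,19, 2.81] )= [ - 76, - 49,-37.92,-68/7, - 40/19,  25/9, 2.81,73/17,5, 19,26.6,47,88,91 ]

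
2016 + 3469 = 5485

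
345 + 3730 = 4075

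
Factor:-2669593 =-947^1*2819^1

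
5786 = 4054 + 1732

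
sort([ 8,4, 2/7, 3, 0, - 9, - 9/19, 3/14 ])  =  [ - 9, -9/19,0,3/14,2/7, 3, 4, 8]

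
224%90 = 44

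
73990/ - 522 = -142  +  67/261 = - 141.74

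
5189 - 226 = 4963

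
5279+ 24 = 5303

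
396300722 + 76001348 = 472302070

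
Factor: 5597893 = 7^1*277^1 * 2887^1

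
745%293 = 159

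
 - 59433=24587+- 84020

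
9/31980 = 3/10660 = 0.00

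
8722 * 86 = 750092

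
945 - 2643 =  - 1698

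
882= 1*882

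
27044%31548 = 27044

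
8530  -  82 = 8448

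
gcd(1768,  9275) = 1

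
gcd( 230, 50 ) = 10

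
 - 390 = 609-999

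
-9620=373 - 9993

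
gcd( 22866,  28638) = 222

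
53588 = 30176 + 23412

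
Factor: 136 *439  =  2^3 * 17^1  *439^1 = 59704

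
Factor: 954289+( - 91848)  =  862441 = 862441^1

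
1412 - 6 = 1406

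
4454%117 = 8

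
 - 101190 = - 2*50595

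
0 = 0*181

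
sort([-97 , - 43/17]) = [ - 97 ,-43/17]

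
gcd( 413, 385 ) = 7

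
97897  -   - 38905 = 136802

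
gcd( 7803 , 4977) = 9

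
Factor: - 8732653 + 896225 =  - 7836428 = -2^2*31^1*63197^1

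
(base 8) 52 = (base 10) 42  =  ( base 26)1G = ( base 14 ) 30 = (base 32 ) 1a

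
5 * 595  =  2975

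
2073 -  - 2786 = 4859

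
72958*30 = 2188740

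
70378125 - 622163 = 69755962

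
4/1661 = 4/1661 = 0.00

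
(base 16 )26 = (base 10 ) 38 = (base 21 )1h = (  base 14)2A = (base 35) 13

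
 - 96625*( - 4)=386500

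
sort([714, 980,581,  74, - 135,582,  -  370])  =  [  -  370, -135, 74, 581,582,714,980]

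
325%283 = 42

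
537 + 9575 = 10112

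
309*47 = 14523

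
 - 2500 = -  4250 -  -1750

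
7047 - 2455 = 4592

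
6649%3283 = 83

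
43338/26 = 1666+11/13 = 1666.85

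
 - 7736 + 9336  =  1600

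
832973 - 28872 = 804101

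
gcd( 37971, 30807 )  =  9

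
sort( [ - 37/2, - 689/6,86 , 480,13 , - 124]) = [- 124, - 689/6, - 37/2, 13,86, 480]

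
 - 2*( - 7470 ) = 14940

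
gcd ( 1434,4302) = 1434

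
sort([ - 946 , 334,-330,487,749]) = [-946, - 330,334, 487,749]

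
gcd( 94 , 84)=2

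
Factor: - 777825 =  - 3^2*5^2*3457^1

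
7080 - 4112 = 2968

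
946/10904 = 473/5452 =0.09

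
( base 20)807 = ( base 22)6dh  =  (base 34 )2QB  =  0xC87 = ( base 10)3207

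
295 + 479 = 774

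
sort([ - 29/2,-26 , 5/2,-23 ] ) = [ - 26, - 23, - 29/2,5/2 ]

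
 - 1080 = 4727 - 5807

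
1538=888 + 650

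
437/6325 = 19/275 = 0.07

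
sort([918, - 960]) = [ - 960,918 ]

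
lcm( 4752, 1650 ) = 118800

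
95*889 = 84455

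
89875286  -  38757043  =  51118243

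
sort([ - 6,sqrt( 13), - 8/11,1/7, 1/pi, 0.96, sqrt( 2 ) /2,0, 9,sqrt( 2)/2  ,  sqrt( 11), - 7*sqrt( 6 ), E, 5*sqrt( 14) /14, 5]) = [ - 7*sqrt(6), - 6, - 8/11,0,1/7, 1/pi, sqrt(2) /2,sqrt( 2 )/2,  0.96, 5*sqrt ( 14) /14,E, sqrt( 11 ),sqrt( 13 ),5,9]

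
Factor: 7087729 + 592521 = 2^1 * 5^3*31^1*  991^1  =  7680250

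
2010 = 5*402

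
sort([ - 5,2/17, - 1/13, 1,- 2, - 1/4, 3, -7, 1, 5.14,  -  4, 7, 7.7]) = [-7, - 5, - 4, - 2, - 1/4 ,-1/13,2/17,1,1, 3,5.14, 7, 7.7] 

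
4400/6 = 733 + 1/3 = 733.33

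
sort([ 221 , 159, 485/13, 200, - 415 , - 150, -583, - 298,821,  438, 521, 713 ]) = [ - 583, -415,  -  298,-150,485/13, 159,200,221,438, 521, 713,821] 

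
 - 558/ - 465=1 + 1/5 = 1.20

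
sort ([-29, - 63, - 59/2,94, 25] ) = [-63, - 59/2, - 29, 25,94] 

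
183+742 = 925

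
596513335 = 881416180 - 284902845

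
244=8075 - 7831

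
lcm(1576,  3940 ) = 7880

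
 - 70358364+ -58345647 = -128704011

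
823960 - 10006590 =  - 9182630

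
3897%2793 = 1104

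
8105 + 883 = 8988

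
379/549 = 379/549= 0.69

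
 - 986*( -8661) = 8539746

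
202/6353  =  202/6353 = 0.03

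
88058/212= 415  +  39/106=415.37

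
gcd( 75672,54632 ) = 8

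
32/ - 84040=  - 4/10505 = - 0.00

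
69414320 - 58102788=11311532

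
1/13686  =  1/13686 = 0.00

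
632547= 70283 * 9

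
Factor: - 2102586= - 2^1*3^1*350431^1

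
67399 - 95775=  - 28376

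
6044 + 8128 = 14172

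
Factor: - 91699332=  - 2^2*3^1*7641611^1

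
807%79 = 17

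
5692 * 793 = 4513756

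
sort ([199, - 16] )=[ - 16, 199 ] 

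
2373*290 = 688170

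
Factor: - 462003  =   - 3^1*154001^1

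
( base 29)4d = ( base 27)4l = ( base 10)129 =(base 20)69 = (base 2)10000001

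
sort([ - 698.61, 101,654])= [ - 698.61, 101, 654]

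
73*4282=312586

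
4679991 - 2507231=2172760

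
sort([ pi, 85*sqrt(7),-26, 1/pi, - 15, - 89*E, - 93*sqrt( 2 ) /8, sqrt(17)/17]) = [-89*E, - 26, -93*sqrt(2 )/8, - 15,sqrt(17 )/17,1/pi,pi,  85 * sqrt( 7 )]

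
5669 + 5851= 11520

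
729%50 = 29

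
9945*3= 29835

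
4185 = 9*465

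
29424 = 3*9808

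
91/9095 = 91/9095= 0.01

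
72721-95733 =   -  23012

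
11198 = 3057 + 8141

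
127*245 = 31115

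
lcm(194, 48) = 4656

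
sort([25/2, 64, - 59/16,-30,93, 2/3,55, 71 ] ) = [-30,  -  59/16,2/3,25/2 , 55,  64, 71,93]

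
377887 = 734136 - 356249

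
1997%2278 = 1997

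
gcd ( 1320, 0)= 1320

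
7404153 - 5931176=1472977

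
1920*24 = 46080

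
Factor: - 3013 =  -23^1 * 131^1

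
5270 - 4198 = 1072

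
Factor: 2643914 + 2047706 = 4691620 = 2^2 *5^1*29^1*8089^1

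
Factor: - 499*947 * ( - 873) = 412538769 = 3^2*97^1* 499^1 * 947^1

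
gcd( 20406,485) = 1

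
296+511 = 807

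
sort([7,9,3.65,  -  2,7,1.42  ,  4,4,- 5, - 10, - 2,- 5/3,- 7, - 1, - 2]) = [-10, - 7, - 5 , - 2,  -  2, -2, - 5/3, - 1,1.42, 3.65,4,4,7, 7,9] 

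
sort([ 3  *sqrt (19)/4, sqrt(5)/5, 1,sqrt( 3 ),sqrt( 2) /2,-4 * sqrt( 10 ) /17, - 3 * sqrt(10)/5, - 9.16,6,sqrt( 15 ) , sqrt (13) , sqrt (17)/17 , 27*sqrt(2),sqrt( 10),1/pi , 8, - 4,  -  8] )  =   [-9.16,  -  8, -4 , - 3*sqrt (10)/5,-4*sqrt( 10)/17,sqrt ( 17)/17,1/pi,sqrt(5)/5, sqrt(2 )/2,1,sqrt( 3), sqrt (10)  ,  3 * sqrt( 19)/4,sqrt( 13 ),sqrt( 15), 6,8,27 *sqrt( 2)]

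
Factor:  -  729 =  - 3^6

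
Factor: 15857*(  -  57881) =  - 917819017 = -101^1*157^1*57881^1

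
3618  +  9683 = 13301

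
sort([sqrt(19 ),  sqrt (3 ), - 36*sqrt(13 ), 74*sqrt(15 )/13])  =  [ - 36*sqrt ( 13) , sqrt(3),sqrt (19 ), 74 * sqrt( 15) /13 ] 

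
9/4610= 9/4610 =0.00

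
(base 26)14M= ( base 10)802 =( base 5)11202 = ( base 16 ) 322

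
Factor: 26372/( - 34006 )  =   - 38/49 = -2^1 * 7^( - 2 )*19^1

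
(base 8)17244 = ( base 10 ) 7844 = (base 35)6E4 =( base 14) 2c04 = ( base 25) cdj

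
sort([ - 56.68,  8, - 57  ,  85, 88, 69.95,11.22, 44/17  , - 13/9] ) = [ - 57, - 56.68 , - 13/9, 44/17, 8, 11.22,69.95,  85,  88 ] 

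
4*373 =1492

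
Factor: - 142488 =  - 2^3*3^2*1979^1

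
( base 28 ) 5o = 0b10100100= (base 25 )6e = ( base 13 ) c8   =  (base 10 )164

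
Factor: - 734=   -2^1*367^1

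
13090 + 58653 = 71743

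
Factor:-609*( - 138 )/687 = 28014/229 = 2^1*3^1*7^1 *23^1*29^1 * 229^( - 1)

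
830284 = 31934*26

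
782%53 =40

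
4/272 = 1/68 = 0.01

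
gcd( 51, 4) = 1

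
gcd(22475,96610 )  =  5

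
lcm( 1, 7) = 7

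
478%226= 26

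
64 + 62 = 126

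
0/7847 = 0 = 0.00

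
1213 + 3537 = 4750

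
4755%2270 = 215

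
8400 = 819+7581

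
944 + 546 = 1490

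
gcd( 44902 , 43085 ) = 1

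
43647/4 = 43647/4 = 10911.75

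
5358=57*94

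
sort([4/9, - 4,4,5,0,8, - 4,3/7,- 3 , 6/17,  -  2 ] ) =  [ - 4,-4,-3, -2,0,6/17,3/7,4/9, 4,5, 8]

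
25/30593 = 25/30593 =0.00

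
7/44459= 7/44459 = 0.00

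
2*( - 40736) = -81472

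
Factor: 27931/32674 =53/62=2^( - 1)  *  31^(  -  1 )*53^1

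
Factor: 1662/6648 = 1/4 =2^( - 2)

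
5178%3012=2166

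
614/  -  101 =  - 7 + 93/101 =-  6.08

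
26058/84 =310  +  3/14 = 310.21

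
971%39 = 35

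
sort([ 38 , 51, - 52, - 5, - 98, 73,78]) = [ - 98 , - 52, - 5,38, 51,73,78]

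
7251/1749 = 4 + 85/583 = 4.15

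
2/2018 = 1/1009 = 0.00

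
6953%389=340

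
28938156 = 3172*9123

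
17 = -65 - -82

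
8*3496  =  27968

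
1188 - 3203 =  - 2015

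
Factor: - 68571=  - 3^2 * 19^1*401^1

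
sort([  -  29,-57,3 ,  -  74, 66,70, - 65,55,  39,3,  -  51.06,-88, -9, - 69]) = [ - 88, - 74, - 69, - 65, - 57, - 51.06,-29, - 9,3,3,39,55,66,70]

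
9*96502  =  868518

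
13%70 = 13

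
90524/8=11315 + 1/2= 11315.50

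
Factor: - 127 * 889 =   -  112903 = - 7^1*127^2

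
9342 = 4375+4967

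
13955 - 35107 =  - 21152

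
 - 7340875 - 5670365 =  - 13011240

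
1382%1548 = 1382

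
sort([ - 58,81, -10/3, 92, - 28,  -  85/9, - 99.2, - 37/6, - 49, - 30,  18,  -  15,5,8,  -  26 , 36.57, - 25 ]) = [  -  99.2, - 58,  -  49,  -  30,  -  28, - 26, - 25,  -  15, - 85/9, -37/6,  -  10/3,5 , 8, 18,36.57,81,  92]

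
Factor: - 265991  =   - 11^1*24181^1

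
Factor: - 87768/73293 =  - 29256/24431 = - 2^3*3^1*11^(  -  1 )*23^1 *53^1*2221^ (-1)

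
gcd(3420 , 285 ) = 285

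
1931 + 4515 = 6446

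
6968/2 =3484 = 3484.00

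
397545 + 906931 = 1304476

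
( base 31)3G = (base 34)37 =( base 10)109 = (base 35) 34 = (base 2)1101101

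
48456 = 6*8076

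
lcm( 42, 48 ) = 336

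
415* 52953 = 21975495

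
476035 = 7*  68005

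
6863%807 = 407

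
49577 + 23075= 72652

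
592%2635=592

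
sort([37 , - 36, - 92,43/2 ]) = [ - 92, - 36, 43/2,37 ] 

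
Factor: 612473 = 197^1*3109^1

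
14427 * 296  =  4270392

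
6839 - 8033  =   - 1194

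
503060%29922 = 24308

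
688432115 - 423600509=264831606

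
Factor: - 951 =-3^1*317^1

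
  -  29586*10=-295860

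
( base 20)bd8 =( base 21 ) AC6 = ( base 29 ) 5FS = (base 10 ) 4668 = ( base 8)11074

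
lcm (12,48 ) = 48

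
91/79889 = 91/79889 = 0.00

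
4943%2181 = 581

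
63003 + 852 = 63855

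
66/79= 66/79 = 0.84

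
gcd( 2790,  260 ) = 10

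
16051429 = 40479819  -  24428390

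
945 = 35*27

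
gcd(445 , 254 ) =1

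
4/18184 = 1/4546 = 0.00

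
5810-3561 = 2249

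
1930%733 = 464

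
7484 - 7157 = 327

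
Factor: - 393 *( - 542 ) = 213006 = 2^1*3^1*131^1*271^1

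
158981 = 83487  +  75494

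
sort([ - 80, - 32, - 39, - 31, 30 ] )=[ - 80, - 39, - 32 ,-31, 30]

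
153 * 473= 72369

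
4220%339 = 152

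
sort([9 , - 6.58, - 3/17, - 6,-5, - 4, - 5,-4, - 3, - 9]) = [  -  9 , - 6.58, -6, - 5, - 5, - 4, - 4, - 3, - 3/17, 9 ] 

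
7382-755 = 6627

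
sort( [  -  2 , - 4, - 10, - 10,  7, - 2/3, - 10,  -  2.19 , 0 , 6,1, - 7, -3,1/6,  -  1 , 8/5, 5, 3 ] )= [ - 10, - 10, - 10, - 7, - 4, - 3, - 2.19,  -  2, - 1, - 2/3,  0,1/6 , 1 , 8/5,3,5, 6,7]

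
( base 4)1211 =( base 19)56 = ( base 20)51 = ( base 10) 101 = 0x65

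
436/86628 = 109/21657 = 0.01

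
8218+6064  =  14282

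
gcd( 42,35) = 7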